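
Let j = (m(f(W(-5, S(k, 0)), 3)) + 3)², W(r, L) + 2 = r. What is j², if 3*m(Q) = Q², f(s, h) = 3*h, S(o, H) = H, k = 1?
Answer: 810000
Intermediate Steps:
W(r, L) = -2 + r
m(Q) = Q²/3
j = 900 (j = ((3*3)²/3 + 3)² = ((⅓)*9² + 3)² = ((⅓)*81 + 3)² = (27 + 3)² = 30² = 900)
j² = 900² = 810000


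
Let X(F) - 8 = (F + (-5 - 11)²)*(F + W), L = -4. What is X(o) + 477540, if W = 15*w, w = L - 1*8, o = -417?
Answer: 573665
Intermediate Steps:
w = -12 (w = -4 - 1*8 = -4 - 8 = -12)
W = -180 (W = 15*(-12) = -180)
X(F) = 8 + (-180 + F)*(256 + F) (X(F) = 8 + (F + (-5 - 11)²)*(F - 180) = 8 + (F + (-16)²)*(-180 + F) = 8 + (F + 256)*(-180 + F) = 8 + (256 + F)*(-180 + F) = 8 + (-180 + F)*(256 + F))
X(o) + 477540 = (-46072 + (-417)² + 76*(-417)) + 477540 = (-46072 + 173889 - 31692) + 477540 = 96125 + 477540 = 573665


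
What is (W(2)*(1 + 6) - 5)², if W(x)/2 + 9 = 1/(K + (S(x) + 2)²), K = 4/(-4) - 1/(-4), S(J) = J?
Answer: 62964225/3721 ≈ 16921.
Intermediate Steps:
K = -¾ (K = 4*(-¼) - 1*(-¼) = -1 + ¼ = -¾ ≈ -0.75000)
W(x) = -18 + 2/(-¾ + (2 + x)²) (W(x) = -18 + 2/(-¾ + (x + 2)²) = -18 + 2/(-¾ + (2 + x)²))
(W(2)*(1 + 6) - 5)² = ((2*(31 - 36*(2 + 2)²)/(-3 + 4*(2 + 2)²))*(1 + 6) - 5)² = ((2*(31 - 36*4²)/(-3 + 4*4²))*7 - 5)² = ((2*(31 - 36*16)/(-3 + 4*16))*7 - 5)² = ((2*(31 - 576)/(-3 + 64))*7 - 5)² = ((2*(-545)/61)*7 - 5)² = ((2*(1/61)*(-545))*7 - 5)² = (-1090/61*7 - 5)² = (-7630/61 - 5)² = (-7935/61)² = 62964225/3721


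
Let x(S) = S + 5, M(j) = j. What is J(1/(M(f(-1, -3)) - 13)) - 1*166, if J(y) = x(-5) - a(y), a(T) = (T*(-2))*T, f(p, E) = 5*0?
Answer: -28052/169 ≈ -165.99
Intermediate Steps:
f(p, E) = 0
x(S) = 5 + S
a(T) = -2*T**2 (a(T) = (-2*T)*T = -2*T**2)
J(y) = 2*y**2 (J(y) = (5 - 5) - (-2)*y**2 = 0 + 2*y**2 = 2*y**2)
J(1/(M(f(-1, -3)) - 13)) - 1*166 = 2*(1/(0 - 13))**2 - 1*166 = 2*(1/(-13))**2 - 166 = 2*(-1/13)**2 - 166 = 2*(1/169) - 166 = 2/169 - 166 = -28052/169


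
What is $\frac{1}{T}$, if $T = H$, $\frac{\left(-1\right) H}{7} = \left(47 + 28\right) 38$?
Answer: $- \frac{1}{19950} \approx -5.0125 \cdot 10^{-5}$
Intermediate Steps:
$H = -19950$ ($H = - 7 \left(47 + 28\right) 38 = - 7 \cdot 75 \cdot 38 = \left(-7\right) 2850 = -19950$)
$T = -19950$
$\frac{1}{T} = \frac{1}{-19950} = - \frac{1}{19950}$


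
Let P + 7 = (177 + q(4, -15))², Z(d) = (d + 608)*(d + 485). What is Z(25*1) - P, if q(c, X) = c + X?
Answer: 295281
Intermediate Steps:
q(c, X) = X + c
Z(d) = (485 + d)*(608 + d) (Z(d) = (608 + d)*(485 + d) = (485 + d)*(608 + d))
P = 27549 (P = -7 + (177 + (-15 + 4))² = -7 + (177 - 11)² = -7 + 166² = -7 + 27556 = 27549)
Z(25*1) - P = (294880 + (25*1)² + 1093*(25*1)) - 1*27549 = (294880 + 25² + 1093*25) - 27549 = (294880 + 625 + 27325) - 27549 = 322830 - 27549 = 295281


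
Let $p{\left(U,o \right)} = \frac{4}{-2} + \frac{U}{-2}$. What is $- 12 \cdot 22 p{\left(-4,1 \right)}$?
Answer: $0$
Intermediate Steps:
$p{\left(U,o \right)} = -2 - \frac{U}{2}$ ($p{\left(U,o \right)} = 4 \left(- \frac{1}{2}\right) + U \left(- \frac{1}{2}\right) = -2 - \frac{U}{2}$)
$- 12 \cdot 22 p{\left(-4,1 \right)} = - 12 \cdot 22 \left(-2 - -2\right) = - 12 \cdot 22 \left(-2 + 2\right) = - 12 \cdot 22 \cdot 0 = \left(-12\right) 0 = 0$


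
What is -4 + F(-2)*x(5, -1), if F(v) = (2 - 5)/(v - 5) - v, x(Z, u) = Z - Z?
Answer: -4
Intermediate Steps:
x(Z, u) = 0
F(v) = -v - 3/(-5 + v) (F(v) = -3/(-5 + v) - v = -v - 3/(-5 + v))
-4 + F(-2)*x(5, -1) = -4 + ((-3 - 1*(-2)² + 5*(-2))/(-5 - 2))*0 = -4 + ((-3 - 1*4 - 10)/(-7))*0 = -4 - (-3 - 4 - 10)/7*0 = -4 - ⅐*(-17)*0 = -4 + (17/7)*0 = -4 + 0 = -4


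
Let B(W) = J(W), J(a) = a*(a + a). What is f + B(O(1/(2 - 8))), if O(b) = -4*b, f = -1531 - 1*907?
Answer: -21934/9 ≈ -2437.1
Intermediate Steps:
J(a) = 2*a² (J(a) = a*(2*a) = 2*a²)
f = -2438 (f = -1531 - 907 = -2438)
B(W) = 2*W²
f + B(O(1/(2 - 8))) = -2438 + 2*(-4/(2 - 8))² = -2438 + 2*(-4/(-6))² = -2438 + 2*(-4*(-⅙))² = -2438 + 2*(⅔)² = -2438 + 2*(4/9) = -2438 + 8/9 = -21934/9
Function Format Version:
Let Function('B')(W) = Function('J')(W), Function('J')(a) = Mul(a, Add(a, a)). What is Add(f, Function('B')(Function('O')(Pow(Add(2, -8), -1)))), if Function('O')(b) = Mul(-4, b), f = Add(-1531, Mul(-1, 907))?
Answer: Rational(-21934, 9) ≈ -2437.1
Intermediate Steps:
Function('J')(a) = Mul(2, Pow(a, 2)) (Function('J')(a) = Mul(a, Mul(2, a)) = Mul(2, Pow(a, 2)))
f = -2438 (f = Add(-1531, -907) = -2438)
Function('B')(W) = Mul(2, Pow(W, 2))
Add(f, Function('B')(Function('O')(Pow(Add(2, -8), -1)))) = Add(-2438, Mul(2, Pow(Mul(-4, Pow(Add(2, -8), -1)), 2))) = Add(-2438, Mul(2, Pow(Mul(-4, Pow(-6, -1)), 2))) = Add(-2438, Mul(2, Pow(Mul(-4, Rational(-1, 6)), 2))) = Add(-2438, Mul(2, Pow(Rational(2, 3), 2))) = Add(-2438, Mul(2, Rational(4, 9))) = Add(-2438, Rational(8, 9)) = Rational(-21934, 9)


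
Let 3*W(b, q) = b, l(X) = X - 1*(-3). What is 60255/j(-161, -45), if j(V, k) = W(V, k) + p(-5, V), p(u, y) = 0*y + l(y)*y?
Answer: 180765/76153 ≈ 2.3737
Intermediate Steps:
l(X) = 3 + X (l(X) = X + 3 = 3 + X)
W(b, q) = b/3
p(u, y) = y*(3 + y) (p(u, y) = 0*y + (3 + y)*y = 0 + y*(3 + y) = y*(3 + y))
j(V, k) = V/3 + V*(3 + V)
60255/j(-161, -45) = 60255/(((⅓)*(-161)*(10 + 3*(-161)))) = 60255/(((⅓)*(-161)*(10 - 483))) = 60255/(((⅓)*(-161)*(-473))) = 60255/(76153/3) = 60255*(3/76153) = 180765/76153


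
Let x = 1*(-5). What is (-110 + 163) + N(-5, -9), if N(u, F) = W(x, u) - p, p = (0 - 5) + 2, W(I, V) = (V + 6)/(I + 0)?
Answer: 279/5 ≈ 55.800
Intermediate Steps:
x = -5
W(I, V) = (6 + V)/I
p = -3 (p = -5 + 2 = -3)
N(u, F) = 9/5 - u/5 (N(u, F) = (6 + u)/(-5) - 1*(-3) = -(6 + u)/5 + 3 = (-6/5 - u/5) + 3 = 9/5 - u/5)
(-110 + 163) + N(-5, -9) = (-110 + 163) + (9/5 - ⅕*(-5)) = 53 + (9/5 + 1) = 53 + 14/5 = 279/5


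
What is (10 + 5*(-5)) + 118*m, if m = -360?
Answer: -42495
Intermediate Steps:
(10 + 5*(-5)) + 118*m = (10 + 5*(-5)) + 118*(-360) = (10 - 25) - 42480 = -15 - 42480 = -42495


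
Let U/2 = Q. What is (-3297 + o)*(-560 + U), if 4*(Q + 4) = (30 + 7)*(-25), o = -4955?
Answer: 8503686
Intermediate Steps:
Q = -941/4 (Q = -4 + ((30 + 7)*(-25))/4 = -4 + (37*(-25))/4 = -4 + (1/4)*(-925) = -4 - 925/4 = -941/4 ≈ -235.25)
U = -941/2 (U = 2*(-941/4) = -941/2 ≈ -470.50)
(-3297 + o)*(-560 + U) = (-3297 - 4955)*(-560 - 941/2) = -8252*(-2061/2) = 8503686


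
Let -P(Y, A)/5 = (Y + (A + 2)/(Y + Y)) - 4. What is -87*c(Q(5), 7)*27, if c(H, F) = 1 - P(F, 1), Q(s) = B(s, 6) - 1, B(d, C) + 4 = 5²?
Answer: -561411/14 ≈ -40101.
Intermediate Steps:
B(d, C) = 21 (B(d, C) = -4 + 5² = -4 + 25 = 21)
P(Y, A) = 20 - 5*Y - 5*(2 + A)/(2*Y) (P(Y, A) = -5*((Y + (A + 2)/(Y + Y)) - 4) = -5*((Y + (2 + A)/((2*Y))) - 4) = -5*((Y + (2 + A)*(1/(2*Y))) - 4) = -5*((Y + (2 + A)/(2*Y)) - 4) = -5*(-4 + Y + (2 + A)/(2*Y)) = 20 - 5*Y - 5*(2 + A)/(2*Y))
Q(s) = 20 (Q(s) = 21 - 1 = 20)
c(H, F) = -19 + 5*F + 15/(2*F) (c(H, F) = 1 - (20 - 5*F - 5/F - 5/2*1/F) = 1 - (20 - 5*F - 5/F - 5/(2*F)) = 1 - (20 - 5*F - 15/(2*F)) = 1 + (-20 + 5*F + 15/(2*F)) = -19 + 5*F + 15/(2*F))
-87*c(Q(5), 7)*27 = -87*(-19 + 5*7 + (15/2)/7)*27 = -87*(-19 + 35 + (15/2)*(⅐))*27 = -87*(-19 + 35 + 15/14)*27 = -87*239/14*27 = -20793/14*27 = -561411/14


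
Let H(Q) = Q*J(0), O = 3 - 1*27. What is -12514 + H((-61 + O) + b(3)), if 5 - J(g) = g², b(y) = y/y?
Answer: -12934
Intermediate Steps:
O = -24 (O = 3 - 27 = -24)
b(y) = 1
J(g) = 5 - g²
H(Q) = 5*Q (H(Q) = Q*(5 - 1*0²) = Q*(5 - 1*0) = Q*(5 + 0) = Q*5 = 5*Q)
-12514 + H((-61 + O) + b(3)) = -12514 + 5*((-61 - 24) + 1) = -12514 + 5*(-85 + 1) = -12514 + 5*(-84) = -12514 - 420 = -12934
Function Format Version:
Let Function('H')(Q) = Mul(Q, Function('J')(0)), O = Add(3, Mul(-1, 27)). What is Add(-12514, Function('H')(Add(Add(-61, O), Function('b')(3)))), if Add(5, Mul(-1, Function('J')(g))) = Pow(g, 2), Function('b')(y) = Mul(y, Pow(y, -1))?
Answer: -12934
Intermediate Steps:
O = -24 (O = Add(3, -27) = -24)
Function('b')(y) = 1
Function('J')(g) = Add(5, Mul(-1, Pow(g, 2)))
Function('H')(Q) = Mul(5, Q) (Function('H')(Q) = Mul(Q, Add(5, Mul(-1, Pow(0, 2)))) = Mul(Q, Add(5, Mul(-1, 0))) = Mul(Q, Add(5, 0)) = Mul(Q, 5) = Mul(5, Q))
Add(-12514, Function('H')(Add(Add(-61, O), Function('b')(3)))) = Add(-12514, Mul(5, Add(Add(-61, -24), 1))) = Add(-12514, Mul(5, Add(-85, 1))) = Add(-12514, Mul(5, -84)) = Add(-12514, -420) = -12934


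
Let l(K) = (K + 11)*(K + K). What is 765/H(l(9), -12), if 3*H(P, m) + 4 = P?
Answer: 2295/356 ≈ 6.4466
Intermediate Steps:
l(K) = 2*K*(11 + K) (l(K) = (11 + K)*(2*K) = 2*K*(11 + K))
H(P, m) = -4/3 + P/3
765/H(l(9), -12) = 765/(-4/3 + (2*9*(11 + 9))/3) = 765/(-4/3 + (2*9*20)/3) = 765/(-4/3 + (⅓)*360) = 765/(-4/3 + 120) = 765/(356/3) = 765*(3/356) = 2295/356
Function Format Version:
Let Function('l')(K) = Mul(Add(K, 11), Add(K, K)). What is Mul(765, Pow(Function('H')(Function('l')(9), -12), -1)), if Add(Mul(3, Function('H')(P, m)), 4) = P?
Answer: Rational(2295, 356) ≈ 6.4466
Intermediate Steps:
Function('l')(K) = Mul(2, K, Add(11, K)) (Function('l')(K) = Mul(Add(11, K), Mul(2, K)) = Mul(2, K, Add(11, K)))
Function('H')(P, m) = Add(Rational(-4, 3), Mul(Rational(1, 3), P))
Mul(765, Pow(Function('H')(Function('l')(9), -12), -1)) = Mul(765, Pow(Add(Rational(-4, 3), Mul(Rational(1, 3), Mul(2, 9, Add(11, 9)))), -1)) = Mul(765, Pow(Add(Rational(-4, 3), Mul(Rational(1, 3), Mul(2, 9, 20))), -1)) = Mul(765, Pow(Add(Rational(-4, 3), Mul(Rational(1, 3), 360)), -1)) = Mul(765, Pow(Add(Rational(-4, 3), 120), -1)) = Mul(765, Pow(Rational(356, 3), -1)) = Mul(765, Rational(3, 356)) = Rational(2295, 356)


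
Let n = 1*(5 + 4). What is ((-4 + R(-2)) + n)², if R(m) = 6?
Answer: 121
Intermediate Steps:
n = 9 (n = 1*9 = 9)
((-4 + R(-2)) + n)² = ((-4 + 6) + 9)² = (2 + 9)² = 11² = 121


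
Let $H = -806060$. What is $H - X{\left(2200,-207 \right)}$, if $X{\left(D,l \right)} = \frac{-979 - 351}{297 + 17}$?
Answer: $- \frac{126550755}{157} \approx -8.0606 \cdot 10^{5}$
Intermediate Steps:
$X{\left(D,l \right)} = - \frac{665}{157}$ ($X{\left(D,l \right)} = - \frac{1330}{314} = \left(-1330\right) \frac{1}{314} = - \frac{665}{157}$)
$H - X{\left(2200,-207 \right)} = -806060 - - \frac{665}{157} = -806060 + \frac{665}{157} = - \frac{126550755}{157}$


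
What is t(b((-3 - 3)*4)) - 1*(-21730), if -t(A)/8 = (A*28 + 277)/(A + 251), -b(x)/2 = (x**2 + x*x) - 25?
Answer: 43022510/2003 ≈ 21479.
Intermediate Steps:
b(x) = 50 - 4*x**2 (b(x) = -2*((x**2 + x*x) - 25) = -2*((x**2 + x**2) - 25) = -2*(2*x**2 - 25) = -2*(-25 + 2*x**2) = 50 - 4*x**2)
t(A) = -8*(277 + 28*A)/(251 + A) (t(A) = -8*(A*28 + 277)/(A + 251) = -8*(28*A + 277)/(251 + A) = -8*(277 + 28*A)/(251 + A))
t(b((-3 - 3)*4)) - 1*(-21730) = 8*(-277 - 28*(50 - 4*16*(-3 - 3)**2))/(251 + (50 - 4*16*(-3 - 3)**2)) - 1*(-21730) = 8*(-277 - 28*(50 - 4*(-6*4)**2))/(251 + (50 - 4*(-6*4)**2)) + 21730 = 8*(-277 - 28*(50 - 4*(-24)**2))/(251 + (50 - 4*(-24)**2)) + 21730 = 8*(-277 - 28*(50 - 4*576))/(251 + (50 - 4*576)) + 21730 = 8*(-277 - 28*(50 - 2304))/(251 + (50 - 2304)) + 21730 = 8*(-277 - 28*(-2254))/(251 - 2254) + 21730 = 8*(-277 + 63112)/(-2003) + 21730 = 8*(-1/2003)*62835 + 21730 = -502680/2003 + 21730 = 43022510/2003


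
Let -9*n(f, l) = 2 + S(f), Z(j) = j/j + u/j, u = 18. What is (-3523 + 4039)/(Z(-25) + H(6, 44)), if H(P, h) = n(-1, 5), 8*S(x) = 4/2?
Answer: 17200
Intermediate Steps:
Z(j) = 1 + 18/j (Z(j) = j/j + 18/j = 1 + 18/j)
S(x) = ¼ (S(x) = (4/2)/8 = (4*(½))/8 = (⅛)*2 = ¼)
n(f, l) = -¼ (n(f, l) = -(2 + ¼)/9 = -⅑*9/4 = -¼)
H(P, h) = -¼
(-3523 + 4039)/(Z(-25) + H(6, 44)) = (-3523 + 4039)/((18 - 25)/(-25) - ¼) = 516/(-1/25*(-7) - ¼) = 516/(7/25 - ¼) = 516/(3/100) = 516*(100/3) = 17200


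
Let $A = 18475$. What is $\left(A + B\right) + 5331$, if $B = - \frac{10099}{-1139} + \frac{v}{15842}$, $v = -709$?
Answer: $\frac{429715549435}{18044038} \approx 23815.0$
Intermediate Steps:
$B = \frac{159180807}{18044038}$ ($B = - \frac{10099}{-1139} - \frac{709}{15842} = \left(-10099\right) \left(- \frac{1}{1139}\right) - \frac{709}{15842} = \frac{10099}{1139} - \frac{709}{15842} = \frac{159180807}{18044038} \approx 8.8218$)
$\left(A + B\right) + 5331 = \left(18475 + \frac{159180807}{18044038}\right) + 5331 = \frac{333522782857}{18044038} + 5331 = \frac{429715549435}{18044038}$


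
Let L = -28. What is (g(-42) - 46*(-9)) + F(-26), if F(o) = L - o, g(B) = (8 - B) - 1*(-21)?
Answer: 483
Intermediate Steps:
g(B) = 29 - B (g(B) = (8 - B) + 21 = 29 - B)
F(o) = -28 - o
(g(-42) - 46*(-9)) + F(-26) = ((29 - 1*(-42)) - 46*(-9)) + (-28 - 1*(-26)) = ((29 + 42) + 414) + (-28 + 26) = (71 + 414) - 2 = 485 - 2 = 483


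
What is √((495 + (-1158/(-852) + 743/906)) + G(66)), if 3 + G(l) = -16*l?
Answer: I*√581180296083/32163 ≈ 23.703*I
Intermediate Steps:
G(l) = -3 - 16*l
√((495 + (-1158/(-852) + 743/906)) + G(66)) = √((495 + (-1158/(-852) + 743/906)) + (-3 - 16*66)) = √((495 + (-1158*(-1/852) + 743*(1/906))) + (-3 - 1056)) = √((495 + (193/142 + 743/906)) - 1059) = √((495 + 70091/32163) - 1059) = √(15990776/32163 - 1059) = √(-18069841/32163) = I*√581180296083/32163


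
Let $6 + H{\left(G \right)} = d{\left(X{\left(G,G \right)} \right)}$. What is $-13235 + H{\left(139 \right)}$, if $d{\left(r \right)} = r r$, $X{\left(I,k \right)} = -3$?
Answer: $-13232$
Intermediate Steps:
$d{\left(r \right)} = r^{2}$
$H{\left(G \right)} = 3$ ($H{\left(G \right)} = -6 + \left(-3\right)^{2} = -6 + 9 = 3$)
$-13235 + H{\left(139 \right)} = -13235 + 3 = -13232$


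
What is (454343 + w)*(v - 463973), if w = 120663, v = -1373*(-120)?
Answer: -172049270278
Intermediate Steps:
v = 164760
(454343 + w)*(v - 463973) = (454343 + 120663)*(164760 - 463973) = 575006*(-299213) = -172049270278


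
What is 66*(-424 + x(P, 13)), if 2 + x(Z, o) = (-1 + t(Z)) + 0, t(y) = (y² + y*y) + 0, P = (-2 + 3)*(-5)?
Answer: -24882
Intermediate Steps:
P = -5 (P = 1*(-5) = -5)
t(y) = 2*y² (t(y) = (y² + y²) + 0 = 2*y² + 0 = 2*y²)
x(Z, o) = -3 + 2*Z² (x(Z, o) = -2 + ((-1 + 2*Z²) + 0) = -2 + (-1 + 2*Z²) = -3 + 2*Z²)
66*(-424 + x(P, 13)) = 66*(-424 + (-3 + 2*(-5)²)) = 66*(-424 + (-3 + 2*25)) = 66*(-424 + (-3 + 50)) = 66*(-424 + 47) = 66*(-377) = -24882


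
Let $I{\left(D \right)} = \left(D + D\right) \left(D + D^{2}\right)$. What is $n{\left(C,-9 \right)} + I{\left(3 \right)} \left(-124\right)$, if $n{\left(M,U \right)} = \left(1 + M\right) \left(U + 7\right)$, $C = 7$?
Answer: $-8944$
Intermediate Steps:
$n{\left(M,U \right)} = \left(1 + M\right) \left(7 + U\right)$
$I{\left(D \right)} = 2 D \left(D + D^{2}\right)$
$n{\left(C,-9 \right)} + I{\left(3 \right)} \left(-124\right) = \left(7 - 9 + 7 \cdot 7 + 7 \left(-9\right)\right) + 2 \cdot 3^{2} \left(1 + 3\right) \left(-124\right) = \left(7 - 9 + 49 - 63\right) + 2 \cdot 9 \cdot 4 \left(-124\right) = -16 + 72 \left(-124\right) = -16 - 8928 = -8944$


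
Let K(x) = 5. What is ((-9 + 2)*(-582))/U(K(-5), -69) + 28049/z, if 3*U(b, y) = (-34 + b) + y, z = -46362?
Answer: -40670369/324534 ≈ -125.32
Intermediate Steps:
U(b, y) = -34/3 + b/3 + y/3 (U(b, y) = ((-34 + b) + y)/3 = (-34 + b + y)/3 = -34/3 + b/3 + y/3)
((-9 + 2)*(-582))/U(K(-5), -69) + 28049/z = ((-9 + 2)*(-582))/(-34/3 + (⅓)*5 + (⅓)*(-69)) + 28049/(-46362) = (-7*(-582))/(-34/3 + 5/3 - 23) + 28049*(-1/46362) = 4074/(-98/3) - 28049/46362 = 4074*(-3/98) - 28049/46362 = -873/7 - 28049/46362 = -40670369/324534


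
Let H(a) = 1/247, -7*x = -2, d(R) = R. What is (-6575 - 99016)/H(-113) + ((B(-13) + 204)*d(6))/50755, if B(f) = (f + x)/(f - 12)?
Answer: -231654497621391/8882125 ≈ -2.6081e+7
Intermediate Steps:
x = 2/7 (x = -⅐*(-2) = 2/7 ≈ 0.28571)
B(f) = (2/7 + f)/(-12 + f) (B(f) = (f + 2/7)/(f - 12) = (2/7 + f)/(-12 + f))
H(a) = 1/247
(-6575 - 99016)/H(-113) + ((B(-13) + 204)*d(6))/50755 = (-6575 - 99016)/(1/247) + (((2/7 - 13)/(-12 - 13) + 204)*6)/50755 = -105591*247 + ((-89/7/(-25) + 204)*6)*(1/50755) = -26080977 + ((-1/25*(-89/7) + 204)*6)*(1/50755) = -26080977 + ((89/175 + 204)*6)*(1/50755) = -26080977 + ((35789/175)*6)*(1/50755) = -26080977 + (214734/175)*(1/50755) = -26080977 + 214734/8882125 = -231654497621391/8882125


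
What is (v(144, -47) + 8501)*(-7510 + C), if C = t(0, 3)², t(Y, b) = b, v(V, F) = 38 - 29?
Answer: -63833510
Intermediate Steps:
v(V, F) = 9
C = 9 (C = 3² = 9)
(v(144, -47) + 8501)*(-7510 + C) = (9 + 8501)*(-7510 + 9) = 8510*(-7501) = -63833510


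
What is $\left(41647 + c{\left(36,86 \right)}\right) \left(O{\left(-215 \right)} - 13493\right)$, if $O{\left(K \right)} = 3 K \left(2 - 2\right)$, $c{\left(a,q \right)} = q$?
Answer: $-563103369$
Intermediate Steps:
$O{\left(K \right)} = 0$ ($O{\left(K \right)} = 3 K 0 = 0$)
$\left(41647 + c{\left(36,86 \right)}\right) \left(O{\left(-215 \right)} - 13493\right) = \left(41647 + 86\right) \left(0 - 13493\right) = 41733 \left(-13493\right) = -563103369$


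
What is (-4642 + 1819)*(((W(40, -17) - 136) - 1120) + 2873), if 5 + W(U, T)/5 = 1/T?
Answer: -76387557/17 ≈ -4.4934e+6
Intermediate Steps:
W(U, T) = -25 + 5/T
(-4642 + 1819)*(((W(40, -17) - 136) - 1120) + 2873) = (-4642 + 1819)*((((-25 + 5/(-17)) - 136) - 1120) + 2873) = -2823*((((-25 + 5*(-1/17)) - 136) - 1120) + 2873) = -2823*((((-25 - 5/17) - 136) - 1120) + 2873) = -2823*(((-430/17 - 136) - 1120) + 2873) = -2823*((-2742/17 - 1120) + 2873) = -2823*(-21782/17 + 2873) = -2823*27059/17 = -76387557/17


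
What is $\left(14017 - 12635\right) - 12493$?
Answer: $-11111$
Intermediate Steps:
$\left(14017 - 12635\right) - 12493 = 1382 + \left(-13503 + 1010\right) = 1382 - 12493 = -11111$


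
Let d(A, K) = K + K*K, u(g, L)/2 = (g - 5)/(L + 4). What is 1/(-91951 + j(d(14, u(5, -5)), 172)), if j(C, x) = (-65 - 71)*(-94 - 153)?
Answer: -1/58359 ≈ -1.7135e-5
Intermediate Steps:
u(g, L) = 2*(-5 + g)/(4 + L) (u(g, L) = 2*((g - 5)/(L + 4)) = 2*((-5 + g)/(4 + L)) = 2*(-5 + g)/(4 + L))
d(A, K) = K + K²
j(C, x) = 33592 (j(C, x) = -136*(-247) = 33592)
1/(-91951 + j(d(14, u(5, -5)), 172)) = 1/(-91951 + 33592) = 1/(-58359) = -1/58359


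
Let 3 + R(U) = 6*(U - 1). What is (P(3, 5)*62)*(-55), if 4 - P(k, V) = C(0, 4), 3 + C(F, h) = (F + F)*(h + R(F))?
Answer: -23870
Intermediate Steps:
R(U) = -9 + 6*U (R(U) = -3 + 6*(U - 1) = -3 + 6*(-1 + U) = -3 + (-6 + 6*U) = -9 + 6*U)
C(F, h) = -3 + 2*F*(-9 + h + 6*F) (C(F, h) = -3 + (F + F)*(h + (-9 + 6*F)) = -3 + (2*F)*(-9 + h + 6*F) = -3 + 2*F*(-9 + h + 6*F))
P(k, V) = 7 (P(k, V) = 4 - (-3 + 2*0*4 + 6*0*(-3 + 2*0)) = 4 - (-3 + 0 + 6*0*(-3 + 0)) = 4 - (-3 + 0 + 6*0*(-3)) = 4 - (-3 + 0 + 0) = 4 - 1*(-3) = 4 + 3 = 7)
(P(3, 5)*62)*(-55) = (7*62)*(-55) = 434*(-55) = -23870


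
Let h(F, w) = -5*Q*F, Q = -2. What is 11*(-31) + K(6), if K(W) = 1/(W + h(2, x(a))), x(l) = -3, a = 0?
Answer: -8865/26 ≈ -340.96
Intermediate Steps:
h(F, w) = 10*F (h(F, w) = -(-10)*F = 10*F)
K(W) = 1/(20 + W) (K(W) = 1/(W + 10*2) = 1/(W + 20) = 1/(20 + W))
11*(-31) + K(6) = 11*(-31) + 1/(20 + 6) = -341 + 1/26 = -8865/26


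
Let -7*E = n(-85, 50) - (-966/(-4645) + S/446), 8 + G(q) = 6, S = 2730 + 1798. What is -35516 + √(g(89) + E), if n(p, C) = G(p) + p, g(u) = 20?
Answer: -35516 + √36382408545415/1035835 ≈ -35510.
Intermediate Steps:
S = 4528
G(q) = -2 (G(q) = -8 + 6 = -2)
n(p, C) = -2 + p
E = 14407049/1035835 (E = -((-2 - 85) - (-966/(-4645) + 4528/446))/7 = -(-87 - (-966*(-1/4645) + 4528*(1/446)))/7 = -(-87 - (966/4645 + 2264/223))/7 = -(-87 - 1*10731698/1035835)/7 = -(-87 - 10731698/1035835)/7 = -⅐*(-100849343/1035835) = 14407049/1035835 ≈ 13.909)
-35516 + √(g(89) + E) = -35516 + √(20 + 14407049/1035835) = -35516 + √(35123749/1035835) = -35516 + √36382408545415/1035835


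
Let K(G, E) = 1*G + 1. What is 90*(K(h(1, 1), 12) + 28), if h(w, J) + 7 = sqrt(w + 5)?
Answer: 1980 + 90*sqrt(6) ≈ 2200.5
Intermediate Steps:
h(w, J) = -7 + sqrt(5 + w) (h(w, J) = -7 + sqrt(w + 5) = -7 + sqrt(5 + w))
K(G, E) = 1 + G (K(G, E) = G + 1 = 1 + G)
90*(K(h(1, 1), 12) + 28) = 90*((1 + (-7 + sqrt(5 + 1))) + 28) = 90*((1 + (-7 + sqrt(6))) + 28) = 90*((-6 + sqrt(6)) + 28) = 90*(22 + sqrt(6)) = 1980 + 90*sqrt(6)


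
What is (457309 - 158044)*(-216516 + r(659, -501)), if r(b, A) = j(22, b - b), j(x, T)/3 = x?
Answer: -64775909250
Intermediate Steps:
j(x, T) = 3*x
r(b, A) = 66 (r(b, A) = 3*22 = 66)
(457309 - 158044)*(-216516 + r(659, -501)) = (457309 - 158044)*(-216516 + 66) = 299265*(-216450) = -64775909250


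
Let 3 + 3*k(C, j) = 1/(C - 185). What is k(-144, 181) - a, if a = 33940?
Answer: -33499768/987 ≈ -33941.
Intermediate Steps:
k(C, j) = -1 + 1/(3*(-185 + C)) (k(C, j) = -1 + 1/(3*(C - 185)) = -1 + 1/(3*(-185 + C)))
k(-144, 181) - a = (556/3 - 1*(-144))/(-185 - 144) - 1*33940 = (556/3 + 144)/(-329) - 33940 = -1/329*988/3 - 33940 = -988/987 - 33940 = -33499768/987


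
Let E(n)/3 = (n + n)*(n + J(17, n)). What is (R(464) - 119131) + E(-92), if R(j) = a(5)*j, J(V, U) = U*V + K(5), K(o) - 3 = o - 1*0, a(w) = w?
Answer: 792885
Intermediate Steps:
K(o) = 3 + o (K(o) = 3 + (o - 1*0) = 3 + (o + 0) = 3 + o)
J(V, U) = 8 + U*V (J(V, U) = U*V + (3 + 5) = U*V + 8 = 8 + U*V)
E(n) = 6*n*(8 + 18*n) (E(n) = 3*((n + n)*(n + (8 + n*17))) = 3*((2*n)*(n + (8 + 17*n))) = 3*((2*n)*(8 + 18*n)) = 3*(2*n*(8 + 18*n)) = 6*n*(8 + 18*n))
R(j) = 5*j
(R(464) - 119131) + E(-92) = (5*464 - 119131) + 12*(-92)*(4 + 9*(-92)) = (2320 - 119131) + 12*(-92)*(4 - 828) = -116811 + 12*(-92)*(-824) = -116811 + 909696 = 792885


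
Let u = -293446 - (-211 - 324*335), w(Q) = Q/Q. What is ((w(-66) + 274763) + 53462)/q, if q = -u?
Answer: 328226/184695 ≈ 1.7771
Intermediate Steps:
w(Q) = 1
u = -184695 (u = -293446 - (-211 - 108540) = -293446 - 1*(-108751) = -293446 + 108751 = -184695)
q = 184695 (q = -1*(-184695) = 184695)
((w(-66) + 274763) + 53462)/q = ((1 + 274763) + 53462)/184695 = (274764 + 53462)*(1/184695) = 328226*(1/184695) = 328226/184695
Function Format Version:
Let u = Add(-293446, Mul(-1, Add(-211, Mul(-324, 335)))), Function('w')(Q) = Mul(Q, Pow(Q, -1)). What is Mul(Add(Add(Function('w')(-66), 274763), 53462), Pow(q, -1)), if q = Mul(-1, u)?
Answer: Rational(328226, 184695) ≈ 1.7771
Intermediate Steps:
Function('w')(Q) = 1
u = -184695 (u = Add(-293446, Mul(-1, Add(-211, -108540))) = Add(-293446, Mul(-1, -108751)) = Add(-293446, 108751) = -184695)
q = 184695 (q = Mul(-1, -184695) = 184695)
Mul(Add(Add(Function('w')(-66), 274763), 53462), Pow(q, -1)) = Mul(Add(Add(1, 274763), 53462), Pow(184695, -1)) = Mul(Add(274764, 53462), Rational(1, 184695)) = Mul(328226, Rational(1, 184695)) = Rational(328226, 184695)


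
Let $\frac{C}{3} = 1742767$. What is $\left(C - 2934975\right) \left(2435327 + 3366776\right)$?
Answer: $13306113664578$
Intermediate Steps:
$C = 5228301$ ($C = 3 \cdot 1742767 = 5228301$)
$\left(C - 2934975\right) \left(2435327 + 3366776\right) = \left(5228301 - 2934975\right) \left(2435327 + 3366776\right) = 2293326 \cdot 5802103 = 13306113664578$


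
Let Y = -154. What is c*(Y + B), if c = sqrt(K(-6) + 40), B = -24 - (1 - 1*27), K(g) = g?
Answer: -152*sqrt(34) ≈ -886.30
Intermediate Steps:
B = 2 (B = -24 - (1 - 27) = -24 - 1*(-26) = -24 + 26 = 2)
c = sqrt(34) (c = sqrt(-6 + 40) = sqrt(34) ≈ 5.8309)
c*(Y + B) = sqrt(34)*(-154 + 2) = sqrt(34)*(-152) = -152*sqrt(34)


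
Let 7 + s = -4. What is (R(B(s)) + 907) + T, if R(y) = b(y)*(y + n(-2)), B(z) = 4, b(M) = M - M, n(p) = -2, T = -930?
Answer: -23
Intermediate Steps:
s = -11 (s = -7 - 4 = -11)
b(M) = 0
R(y) = 0 (R(y) = 0*(y - 2) = 0*(-2 + y) = 0)
(R(B(s)) + 907) + T = (0 + 907) - 930 = 907 - 930 = -23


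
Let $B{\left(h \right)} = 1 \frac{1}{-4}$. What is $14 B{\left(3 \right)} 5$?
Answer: $- \frac{35}{2} \approx -17.5$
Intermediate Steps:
$B{\left(h \right)} = - \frac{1}{4}$ ($B{\left(h \right)} = 1 \left(- \frac{1}{4}\right) = - \frac{1}{4}$)
$14 B{\left(3 \right)} 5 = 14 \left(- \frac{1}{4}\right) 5 = \left(- \frac{7}{2}\right) 5 = - \frac{35}{2}$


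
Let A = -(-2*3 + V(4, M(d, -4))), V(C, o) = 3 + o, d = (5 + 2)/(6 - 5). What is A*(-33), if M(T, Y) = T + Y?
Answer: 0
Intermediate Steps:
d = 7 (d = 7/1 = 7*1 = 7)
A = 0 (A = -(-2*3 + (3 + (7 - 4))) = -(-6 + (3 + 3)) = -(-6 + 6) = -1*0 = 0)
A*(-33) = 0*(-33) = 0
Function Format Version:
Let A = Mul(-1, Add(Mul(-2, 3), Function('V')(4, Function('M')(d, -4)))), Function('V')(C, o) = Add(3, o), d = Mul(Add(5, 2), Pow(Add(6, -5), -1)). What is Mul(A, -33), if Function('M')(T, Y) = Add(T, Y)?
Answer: 0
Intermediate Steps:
d = 7 (d = Mul(7, Pow(1, -1)) = Mul(7, 1) = 7)
A = 0 (A = Mul(-1, Add(Mul(-2, 3), Add(3, Add(7, -4)))) = Mul(-1, Add(-6, Add(3, 3))) = Mul(-1, Add(-6, 6)) = Mul(-1, 0) = 0)
Mul(A, -33) = Mul(0, -33) = 0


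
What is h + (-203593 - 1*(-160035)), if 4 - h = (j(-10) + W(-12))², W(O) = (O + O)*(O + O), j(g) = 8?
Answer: -384610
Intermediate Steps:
W(O) = 4*O² (W(O) = (2*O)*(2*O) = 4*O²)
h = -341052 (h = 4 - (8 + 4*(-12)²)² = 4 - (8 + 4*144)² = 4 - (8 + 576)² = 4 - 1*584² = 4 - 1*341056 = 4 - 341056 = -341052)
h + (-203593 - 1*(-160035)) = -341052 + (-203593 - 1*(-160035)) = -341052 + (-203593 + 160035) = -341052 - 43558 = -384610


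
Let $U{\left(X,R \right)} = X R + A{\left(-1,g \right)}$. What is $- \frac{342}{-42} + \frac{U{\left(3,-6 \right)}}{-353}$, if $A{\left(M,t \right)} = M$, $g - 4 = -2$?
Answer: $\frac{20254}{2471} \approx 8.1967$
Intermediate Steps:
$g = 2$ ($g = 4 - 2 = 2$)
$U{\left(X,R \right)} = -1 + R X$ ($U{\left(X,R \right)} = X R - 1 = R X - 1 = -1 + R X$)
$- \frac{342}{-42} + \frac{U{\left(3,-6 \right)}}{-353} = - \frac{342}{-42} + \frac{-1 - 18}{-353} = \left(-342\right) \left(- \frac{1}{42}\right) + \left(-1 - 18\right) \left(- \frac{1}{353}\right) = \frac{57}{7} - - \frac{19}{353} = \frac{57}{7} + \frac{19}{353} = \frac{20254}{2471}$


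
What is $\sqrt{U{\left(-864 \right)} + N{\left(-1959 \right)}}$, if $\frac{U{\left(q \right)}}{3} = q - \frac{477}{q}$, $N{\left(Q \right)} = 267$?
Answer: $\frac{i \sqrt{148694}}{8} \approx 48.201 i$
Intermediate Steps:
$U{\left(q \right)} = - \frac{1431}{q} + 3 q$ ($U{\left(q \right)} = 3 \left(q - \frac{477}{q}\right) = - \frac{1431}{q} + 3 q$)
$\sqrt{U{\left(-864 \right)} + N{\left(-1959 \right)}} = \sqrt{\left(- \frac{1431}{-864} + 3 \left(-864\right)\right) + 267} = \sqrt{\left(\left(-1431\right) \left(- \frac{1}{864}\right) - 2592\right) + 267} = \sqrt{\left(\frac{53}{32} - 2592\right) + 267} = \sqrt{- \frac{82891}{32} + 267} = \sqrt{- \frac{74347}{32}} = \frac{i \sqrt{148694}}{8}$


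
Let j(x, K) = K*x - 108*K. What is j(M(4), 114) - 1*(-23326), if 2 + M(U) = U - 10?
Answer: 10102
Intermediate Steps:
M(U) = -12 + U (M(U) = -2 + (U - 10) = -2 + (-10 + U) = -12 + U)
j(x, K) = -108*K + K*x
j(M(4), 114) - 1*(-23326) = 114*(-108 + (-12 + 4)) - 1*(-23326) = 114*(-108 - 8) + 23326 = 114*(-116) + 23326 = -13224 + 23326 = 10102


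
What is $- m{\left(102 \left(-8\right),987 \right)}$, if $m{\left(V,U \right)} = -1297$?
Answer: $1297$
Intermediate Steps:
$- m{\left(102 \left(-8\right),987 \right)} = \left(-1\right) \left(-1297\right) = 1297$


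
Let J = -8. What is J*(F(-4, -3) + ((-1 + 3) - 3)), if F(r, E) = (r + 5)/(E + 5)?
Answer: 4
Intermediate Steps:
F(r, E) = (5 + r)/(5 + E)
J*(F(-4, -3) + ((-1 + 3) - 3)) = -8*((5 - 4)/(5 - 3) + ((-1 + 3) - 3)) = -8*(1/2 + (2 - 3)) = -8*((½)*1 - 1) = -8*(½ - 1) = -8*(-½) = 4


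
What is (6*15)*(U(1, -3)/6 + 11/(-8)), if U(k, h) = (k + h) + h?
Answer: -795/4 ≈ -198.75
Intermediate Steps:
U(k, h) = k + 2*h (U(k, h) = (h + k) + h = k + 2*h)
(6*15)*(U(1, -3)/6 + 11/(-8)) = (6*15)*((1 + 2*(-3))/6 + 11/(-8)) = 90*((1 - 6)*(⅙) + 11*(-⅛)) = 90*(-5*⅙ - 11/8) = 90*(-⅚ - 11/8) = 90*(-53/24) = -795/4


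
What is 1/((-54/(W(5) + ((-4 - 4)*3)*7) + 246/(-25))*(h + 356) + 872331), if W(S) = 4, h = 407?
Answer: 2050/1773402339 ≈ 1.1560e-6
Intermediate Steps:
1/((-54/(W(5) + ((-4 - 4)*3)*7) + 246/(-25))*(h + 356) + 872331) = 1/((-54/(4 + ((-4 - 4)*3)*7) + 246/(-25))*(407 + 356) + 872331) = 1/((-54/(4 - 8*3*7) + 246*(-1/25))*763 + 872331) = 1/((-54/(4 - 24*7) - 246/25)*763 + 872331) = 1/((-54/(4 - 168) - 246/25)*763 + 872331) = 1/((-54/(-164) - 246/25)*763 + 872331) = 1/((-54*(-1/164) - 246/25)*763 + 872331) = 1/((27/82 - 246/25)*763 + 872331) = 1/(-19497/2050*763 + 872331) = 1/(-14876211/2050 + 872331) = 1/(1773402339/2050) = 2050/1773402339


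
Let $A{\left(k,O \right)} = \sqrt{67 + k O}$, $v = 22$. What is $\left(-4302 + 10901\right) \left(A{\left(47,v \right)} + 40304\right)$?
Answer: $265966096 + 6599 \sqrt{1101} \approx 2.6618 \cdot 10^{8}$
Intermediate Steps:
$A{\left(k,O \right)} = \sqrt{67 + O k}$
$\left(-4302 + 10901\right) \left(A{\left(47,v \right)} + 40304\right) = \left(-4302 + 10901\right) \left(\sqrt{67 + 22 \cdot 47} + 40304\right) = 6599 \left(\sqrt{67 + 1034} + 40304\right) = 6599 \left(\sqrt{1101} + 40304\right) = 6599 \left(40304 + \sqrt{1101}\right) = 265966096 + 6599 \sqrt{1101}$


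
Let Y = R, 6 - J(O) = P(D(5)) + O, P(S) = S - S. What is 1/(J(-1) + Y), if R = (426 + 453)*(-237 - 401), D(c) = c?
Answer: -1/560795 ≈ -1.7832e-6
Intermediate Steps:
P(S) = 0
J(O) = 6 - O (J(O) = 6 - (0 + O) = 6 - O)
R = -560802 (R = 879*(-638) = -560802)
Y = -560802
1/(J(-1) + Y) = 1/((6 - 1*(-1)) - 560802) = 1/((6 + 1) - 560802) = 1/(7 - 560802) = 1/(-560795) = -1/560795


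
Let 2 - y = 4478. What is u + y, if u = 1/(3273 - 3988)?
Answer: -3200341/715 ≈ -4476.0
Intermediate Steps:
y = -4476 (y = 2 - 1*4478 = 2 - 4478 = -4476)
u = -1/715 (u = 1/(-715) = -1/715 ≈ -0.0013986)
u + y = -1/715 - 4476 = -3200341/715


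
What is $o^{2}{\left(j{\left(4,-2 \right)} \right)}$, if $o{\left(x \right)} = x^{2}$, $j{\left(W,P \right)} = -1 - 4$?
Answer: $625$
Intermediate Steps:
$j{\left(W,P \right)} = -5$
$o^{2}{\left(j{\left(4,-2 \right)} \right)} = \left(\left(-5\right)^{2}\right)^{2} = 25^{2} = 625$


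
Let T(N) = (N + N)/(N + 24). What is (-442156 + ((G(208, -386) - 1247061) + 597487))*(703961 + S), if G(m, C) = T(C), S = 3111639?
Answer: -753973030006400/181 ≈ -4.1656e+12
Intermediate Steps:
T(N) = 2*N/(24 + N) (T(N) = (2*N)/(24 + N) = 2*N/(24 + N))
G(m, C) = 2*C/(24 + C)
(-442156 + ((G(208, -386) - 1247061) + 597487))*(703961 + S) = (-442156 + ((2*(-386)/(24 - 386) - 1247061) + 597487))*(703961 + 3111639) = (-442156 + ((2*(-386)/(-362) - 1247061) + 597487))*3815600 = (-442156 + ((2*(-386)*(-1/362) - 1247061) + 597487))*3815600 = (-442156 + ((386/181 - 1247061) + 597487))*3815600 = (-442156 + (-225717655/181 + 597487))*3815600 = (-442156 - 117572508/181)*3815600 = -197602744/181*3815600 = -753973030006400/181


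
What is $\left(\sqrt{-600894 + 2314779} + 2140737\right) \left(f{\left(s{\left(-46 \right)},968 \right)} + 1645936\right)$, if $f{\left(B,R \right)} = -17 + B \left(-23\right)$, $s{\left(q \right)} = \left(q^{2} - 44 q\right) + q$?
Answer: $3321903624909 + 1551757 \sqrt{1713885} \approx 3.3239 \cdot 10^{12}$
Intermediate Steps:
$s{\left(q \right)} = q^{2} - 43 q$
$f{\left(B,R \right)} = -17 - 23 B$
$\left(\sqrt{-600894 + 2314779} + 2140737\right) \left(f{\left(s{\left(-46 \right)},968 \right)} + 1645936\right) = \left(\sqrt{-600894 + 2314779} + 2140737\right) \left(\left(-17 - 23 \left(- 46 \left(-43 - 46\right)\right)\right) + 1645936\right) = \left(\sqrt{1713885} + 2140737\right) \left(\left(-17 - 23 \left(\left(-46\right) \left(-89\right)\right)\right) + 1645936\right) = \left(2140737 + \sqrt{1713885}\right) \left(\left(-17 - 94162\right) + 1645936\right) = \left(2140737 + \sqrt{1713885}\right) \left(-94179 + 1645936\right) = \left(2140737 + \sqrt{1713885}\right) 1551757 = 3321903624909 + 1551757 \sqrt{1713885}$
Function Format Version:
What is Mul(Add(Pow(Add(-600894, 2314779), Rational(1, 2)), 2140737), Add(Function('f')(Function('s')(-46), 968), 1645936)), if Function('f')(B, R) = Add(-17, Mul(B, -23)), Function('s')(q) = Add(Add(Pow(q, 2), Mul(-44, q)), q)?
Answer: Add(3321903624909, Mul(1551757, Pow(1713885, Rational(1, 2)))) ≈ 3.3239e+12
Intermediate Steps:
Function('s')(q) = Add(Pow(q, 2), Mul(-43, q))
Function('f')(B, R) = Add(-17, Mul(-23, B))
Mul(Add(Pow(Add(-600894, 2314779), Rational(1, 2)), 2140737), Add(Function('f')(Function('s')(-46), 968), 1645936)) = Mul(Add(Pow(Add(-600894, 2314779), Rational(1, 2)), 2140737), Add(Add(-17, Mul(-23, Mul(-46, Add(-43, -46)))), 1645936)) = Mul(Add(Pow(1713885, Rational(1, 2)), 2140737), Add(Add(-17, Mul(-23, Mul(-46, -89))), 1645936)) = Mul(Add(2140737, Pow(1713885, Rational(1, 2))), Add(Add(-17, Mul(-23, 4094)), 1645936)) = Mul(Add(2140737, Pow(1713885, Rational(1, 2))), Add(Add(-17, -94162), 1645936)) = Mul(Add(2140737, Pow(1713885, Rational(1, 2))), Add(-94179, 1645936)) = Mul(Add(2140737, Pow(1713885, Rational(1, 2))), 1551757) = Add(3321903624909, Mul(1551757, Pow(1713885, Rational(1, 2))))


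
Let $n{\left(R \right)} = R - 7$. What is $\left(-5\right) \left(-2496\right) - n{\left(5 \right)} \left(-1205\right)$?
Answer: $10070$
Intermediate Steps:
$n{\left(R \right)} = -7 + R$ ($n{\left(R \right)} = R - 7 = -7 + R$)
$\left(-5\right) \left(-2496\right) - n{\left(5 \right)} \left(-1205\right) = \left(-5\right) \left(-2496\right) - \left(-7 + 5\right) \left(-1205\right) = 12480 - \left(-2\right) \left(-1205\right) = 12480 - 2410 = 10070$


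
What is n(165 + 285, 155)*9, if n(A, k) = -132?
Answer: -1188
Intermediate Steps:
n(165 + 285, 155)*9 = -132*9 = -1188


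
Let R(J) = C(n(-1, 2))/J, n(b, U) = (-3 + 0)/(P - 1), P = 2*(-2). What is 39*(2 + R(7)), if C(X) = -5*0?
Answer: 78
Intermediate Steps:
P = -4
n(b, U) = ⅗ (n(b, U) = (-3 + 0)/(-4 - 1) = -3/(-5) = -3*(-⅕) = ⅗)
C(X) = 0
R(J) = 0 (R(J) = 0/J = 0)
39*(2 + R(7)) = 39*(2 + 0) = 39*2 = 78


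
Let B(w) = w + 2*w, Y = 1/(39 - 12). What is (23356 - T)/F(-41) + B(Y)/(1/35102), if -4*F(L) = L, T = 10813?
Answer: 1890730/369 ≈ 5123.9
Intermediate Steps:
Y = 1/27 ≈ 0.037037
F(L) = -L/4
B(w) = 3*w
(23356 - T)/F(-41) + B(Y)/(1/35102) = (23356 - 1*10813)/((-¼*(-41))) + (3*(1/27))/(1/35102) = (23356 - 10813)/(41/4) + 1/(9*(1/35102)) = 12543*(4/41) + (⅑)*35102 = 50172/41 + 35102/9 = 1890730/369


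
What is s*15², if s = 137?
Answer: 30825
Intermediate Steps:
s*15² = 137*15² = 137*225 = 30825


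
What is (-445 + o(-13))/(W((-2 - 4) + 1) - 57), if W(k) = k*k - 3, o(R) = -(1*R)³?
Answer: -1752/35 ≈ -50.057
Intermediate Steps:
o(R) = -R³
W(k) = -3 + k² (W(k) = k² - 3 = -3 + k²)
(-445 + o(-13))/(W((-2 - 4) + 1) - 57) = (-445 - 1*(-13)³)/((-3 + ((-2 - 4) + 1)²) - 57) = (-445 - 1*(-2197))/((-3 + (-6 + 1)²) - 57) = (-445 + 2197)/((-3 + (-5)²) - 57) = 1752/((-3 + 25) - 57) = 1752/(22 - 57) = 1752/(-35) = 1752*(-1/35) = -1752/35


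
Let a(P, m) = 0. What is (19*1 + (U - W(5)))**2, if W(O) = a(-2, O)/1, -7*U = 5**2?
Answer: 11664/49 ≈ 238.04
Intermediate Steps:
U = -25/7 (U = -1/7*5**2 = -1/7*25 = -25/7 ≈ -3.5714)
W(O) = 0 (W(O) = 0/1 = 0*1 = 0)
(19*1 + (U - W(5)))**2 = (19*1 + (-25/7 - 1*0))**2 = (19 + (-25/7 + 0))**2 = (19 - 25/7)**2 = (108/7)**2 = 11664/49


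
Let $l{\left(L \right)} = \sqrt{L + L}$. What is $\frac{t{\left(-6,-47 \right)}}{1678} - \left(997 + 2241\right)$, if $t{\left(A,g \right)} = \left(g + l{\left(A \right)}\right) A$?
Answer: $- \frac{2716541}{839} - \frac{6 i \sqrt{3}}{839} \approx -3237.8 - 0.012387 i$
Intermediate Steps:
$l{\left(L \right)} = \sqrt{2} \sqrt{L}$ ($l{\left(L \right)} = \sqrt{2 L} = \sqrt{2} \sqrt{L}$)
$t{\left(A,g \right)} = A \left(g + \sqrt{2} \sqrt{A}\right)$ ($t{\left(A,g \right)} = \left(g + \sqrt{2} \sqrt{A}\right) A = A \left(g + \sqrt{2} \sqrt{A}\right)$)
$\frac{t{\left(-6,-47 \right)}}{1678} - \left(997 + 2241\right) = \frac{\left(-6\right) \left(-47 + \sqrt{2} \sqrt{-6}\right)}{1678} - \left(997 + 2241\right) = - 6 \left(-47 + \sqrt{2} i \sqrt{6}\right) \frac{1}{1678} - 3238 = - 6 \left(-47 + 2 i \sqrt{3}\right) \frac{1}{1678} - 3238 = \left(282 - 12 i \sqrt{3}\right) \frac{1}{1678} - 3238 = \left(\frac{141}{839} - \frac{6 i \sqrt{3}}{839}\right) - 3238 = - \frac{2716541}{839} - \frac{6 i \sqrt{3}}{839}$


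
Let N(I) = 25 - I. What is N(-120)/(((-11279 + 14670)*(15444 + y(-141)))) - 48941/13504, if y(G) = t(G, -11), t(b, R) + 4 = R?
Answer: -2560578388319/706525755456 ≈ -3.6242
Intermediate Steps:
t(b, R) = -4 + R
y(G) = -15 (y(G) = -4 - 11 = -15)
N(-120)/(((-11279 + 14670)*(15444 + y(-141)))) - 48941/13504 = (25 - 1*(-120))/(((-11279 + 14670)*(15444 - 15))) - 48941/13504 = (25 + 120)/((3391*15429)) - 48941*1/13504 = 145/52319739 - 48941/13504 = -2560578388319/706525755456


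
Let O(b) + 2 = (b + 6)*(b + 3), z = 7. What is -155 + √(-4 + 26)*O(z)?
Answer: -155 + 128*√22 ≈ 445.37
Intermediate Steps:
O(b) = -2 + (3 + b)*(6 + b) (O(b) = -2 + (b + 6)*(b + 3) = -2 + (6 + b)*(3 + b) = -2 + (3 + b)*(6 + b))
-155 + √(-4 + 26)*O(z) = -155 + √(-4 + 26)*(16 + 7² + 9*7) = -155 + √22*(16 + 49 + 63) = -155 + √22*128 = -155 + 128*√22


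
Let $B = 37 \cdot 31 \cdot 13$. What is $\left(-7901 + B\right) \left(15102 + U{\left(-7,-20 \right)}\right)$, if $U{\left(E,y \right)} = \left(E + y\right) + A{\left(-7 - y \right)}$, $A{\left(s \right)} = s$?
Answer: $105766880$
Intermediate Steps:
$U{\left(E,y \right)} = -7 + E$ ($U{\left(E,y \right)} = \left(E + y\right) - \left(7 + y\right) = -7 + E$)
$B = 14911$ ($B = 1147 \cdot 13 = 14911$)
$\left(-7901 + B\right) \left(15102 + U{\left(-7,-20 \right)}\right) = \left(-7901 + 14911\right) \left(15102 - 14\right) = 7010 \left(15102 - 14\right) = 7010 \cdot 15088 = 105766880$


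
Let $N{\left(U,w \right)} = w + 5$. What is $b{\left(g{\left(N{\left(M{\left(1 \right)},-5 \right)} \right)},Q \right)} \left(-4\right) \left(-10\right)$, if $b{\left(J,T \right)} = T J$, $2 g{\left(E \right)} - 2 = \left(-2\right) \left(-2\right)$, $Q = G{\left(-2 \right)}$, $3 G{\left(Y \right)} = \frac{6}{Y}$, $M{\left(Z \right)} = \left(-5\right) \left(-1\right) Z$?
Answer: $-120$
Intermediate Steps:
$M{\left(Z \right)} = 5 Z$
$G{\left(Y \right)} = \frac{2}{Y}$ ($G{\left(Y \right)} = \frac{6 \frac{1}{Y}}{3} = \frac{2}{Y}$)
$Q = -1$ ($Q = \frac{2}{-2} = 2 \left(- \frac{1}{2}\right) = -1$)
$N{\left(U,w \right)} = 5 + w$
$g{\left(E \right)} = 3$ ($g{\left(E \right)} = 1 + \frac{\left(-2\right) \left(-2\right)}{2} = 1 + \frac{1}{2} \cdot 4 = 1 + 2 = 3$)
$b{\left(J,T \right)} = J T$
$b{\left(g{\left(N{\left(M{\left(1 \right)},-5 \right)} \right)},Q \right)} \left(-4\right) \left(-10\right) = 3 \left(-1\right) \left(-4\right) \left(-10\right) = \left(-3\right) \left(-4\right) \left(-10\right) = 12 \left(-10\right) = -120$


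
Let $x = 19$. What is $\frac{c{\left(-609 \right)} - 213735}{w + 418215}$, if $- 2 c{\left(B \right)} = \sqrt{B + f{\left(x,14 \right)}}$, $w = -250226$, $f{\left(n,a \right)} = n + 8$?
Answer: $- \frac{213735}{167989} - \frac{i \sqrt{582}}{335978} \approx -1.2723 - 7.1804 \cdot 10^{-5} i$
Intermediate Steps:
$f{\left(n,a \right)} = 8 + n$
$c{\left(B \right)} = - \frac{\sqrt{27 + B}}{2}$ ($c{\left(B \right)} = - \frac{\sqrt{B + \left(8 + 19\right)}}{2} = - \frac{\sqrt{B + 27}}{2} = - \frac{\sqrt{27 + B}}{2}$)
$\frac{c{\left(-609 \right)} - 213735}{w + 418215} = \frac{- \frac{\sqrt{27 - 609}}{2} - 213735}{-250226 + 418215} = \frac{- \frac{\sqrt{-582}}{2} - 213735}{167989} = \left(- \frac{i \sqrt{582}}{2} - 213735\right) \frac{1}{167989} = \left(-213735 - \frac{i \sqrt{582}}{2}\right) \frac{1}{167989} = - \frac{213735}{167989} - \frac{i \sqrt{582}}{335978}$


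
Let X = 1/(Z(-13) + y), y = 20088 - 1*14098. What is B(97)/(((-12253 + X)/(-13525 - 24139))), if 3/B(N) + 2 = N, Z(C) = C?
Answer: 56279432/579786425 ≈ 0.097069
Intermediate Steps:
y = 5990 (y = 20088 - 14098 = 5990)
X = 1/5977 (X = 1/(-13 + 5990) = 1/5977 ≈ 0.00016731)
B(N) = 3/(-2 + N)
B(97)/(((-12253 + X)/(-13525 - 24139))) = (3/(-2 + 97))/(((-12253 + 1/5977)/(-13525 - 24139))) = (3/95)/((-73236180/5977/(-37664))) = (3*(1/95))/((-73236180/5977*(-1/37664))) = 3/(95*(18309045/56279432)) = (3/95)*(56279432/18309045) = 56279432/579786425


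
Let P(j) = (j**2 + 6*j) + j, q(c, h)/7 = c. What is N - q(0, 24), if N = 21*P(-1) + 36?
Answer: -90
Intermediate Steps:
q(c, h) = 7*c
P(j) = j**2 + 7*j
N = -90 (N = 21*(-(7 - 1)) + 36 = 21*(-1*6) + 36 = 21*(-6) + 36 = -126 + 36 = -90)
N - q(0, 24) = -90 - 7*0 = -90 - 1*0 = -90 + 0 = -90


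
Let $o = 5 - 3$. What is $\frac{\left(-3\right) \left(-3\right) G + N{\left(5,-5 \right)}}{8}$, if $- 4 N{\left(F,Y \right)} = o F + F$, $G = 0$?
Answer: $- \frac{15}{32} \approx -0.46875$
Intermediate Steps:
$o = 2$ ($o = 5 - 3 = 2$)
$N{\left(F,Y \right)} = - \frac{3 F}{4}$ ($N{\left(F,Y \right)} = - \frac{2 F + F}{4} = - \frac{3 F}{4}$)
$\frac{\left(-3\right) \left(-3\right) G + N{\left(5,-5 \right)}}{8} = \frac{\left(-3\right) \left(-3\right) 0 - \frac{15}{4}}{8} = \left(9 \cdot 0 - \frac{15}{4}\right) \frac{1}{8} = \left(0 - \frac{15}{4}\right) \frac{1}{8} = \left(- \frac{15}{4}\right) \frac{1}{8} = - \frac{15}{32}$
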